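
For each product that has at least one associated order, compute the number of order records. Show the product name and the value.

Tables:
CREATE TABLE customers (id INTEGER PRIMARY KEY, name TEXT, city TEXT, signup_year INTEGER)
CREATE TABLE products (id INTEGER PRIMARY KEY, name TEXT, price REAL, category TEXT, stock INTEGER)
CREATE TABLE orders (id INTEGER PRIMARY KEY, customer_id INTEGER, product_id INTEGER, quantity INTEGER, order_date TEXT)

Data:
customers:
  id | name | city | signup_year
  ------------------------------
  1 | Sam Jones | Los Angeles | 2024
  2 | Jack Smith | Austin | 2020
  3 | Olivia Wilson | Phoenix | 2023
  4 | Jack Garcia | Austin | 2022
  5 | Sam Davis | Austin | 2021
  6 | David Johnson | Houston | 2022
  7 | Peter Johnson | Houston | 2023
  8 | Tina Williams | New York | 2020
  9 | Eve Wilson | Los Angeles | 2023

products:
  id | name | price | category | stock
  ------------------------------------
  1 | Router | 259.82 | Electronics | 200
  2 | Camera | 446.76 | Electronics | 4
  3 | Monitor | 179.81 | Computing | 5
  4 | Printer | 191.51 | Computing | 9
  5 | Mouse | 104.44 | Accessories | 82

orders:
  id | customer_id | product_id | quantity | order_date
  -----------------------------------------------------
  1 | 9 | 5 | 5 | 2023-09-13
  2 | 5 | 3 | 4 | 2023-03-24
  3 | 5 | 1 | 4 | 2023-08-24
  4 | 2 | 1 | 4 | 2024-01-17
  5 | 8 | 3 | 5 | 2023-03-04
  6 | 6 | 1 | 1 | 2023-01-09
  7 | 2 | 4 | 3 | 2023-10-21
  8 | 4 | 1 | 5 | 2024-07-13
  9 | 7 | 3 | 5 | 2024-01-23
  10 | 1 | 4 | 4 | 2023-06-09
SELECT p.name, COUNT(*) AS n FROM orders c JOIN products p ON c.product_id = p.id GROUP BY p.id, p.name

Execution result:
name | n
Router | 4
Monitor | 3
Printer | 2
Mouse | 1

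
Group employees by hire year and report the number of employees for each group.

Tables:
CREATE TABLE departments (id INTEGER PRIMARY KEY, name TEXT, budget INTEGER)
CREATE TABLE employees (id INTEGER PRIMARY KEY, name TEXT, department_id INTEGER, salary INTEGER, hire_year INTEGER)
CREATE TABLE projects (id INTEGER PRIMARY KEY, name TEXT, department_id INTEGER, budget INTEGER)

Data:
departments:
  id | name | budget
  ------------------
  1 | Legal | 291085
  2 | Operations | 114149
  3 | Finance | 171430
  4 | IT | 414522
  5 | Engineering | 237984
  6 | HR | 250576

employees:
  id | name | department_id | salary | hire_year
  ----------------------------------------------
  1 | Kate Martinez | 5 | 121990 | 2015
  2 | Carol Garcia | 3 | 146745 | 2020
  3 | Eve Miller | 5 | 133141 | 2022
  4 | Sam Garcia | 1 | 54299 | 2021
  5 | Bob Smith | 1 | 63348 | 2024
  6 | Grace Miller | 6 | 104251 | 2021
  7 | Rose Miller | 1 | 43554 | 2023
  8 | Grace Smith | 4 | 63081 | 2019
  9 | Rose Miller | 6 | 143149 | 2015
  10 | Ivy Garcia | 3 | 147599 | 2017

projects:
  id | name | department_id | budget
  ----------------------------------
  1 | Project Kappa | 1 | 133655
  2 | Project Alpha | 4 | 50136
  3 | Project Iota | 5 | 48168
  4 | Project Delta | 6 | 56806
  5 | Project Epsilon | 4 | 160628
SELECT hire_year, COUNT(*) AS n FROM employees GROUP BY hire_year

Execution result:
hire_year | n
2015 | 2
2017 | 1
2019 | 1
2020 | 1
2021 | 2
2022 | 1
2023 | 1
2024 | 1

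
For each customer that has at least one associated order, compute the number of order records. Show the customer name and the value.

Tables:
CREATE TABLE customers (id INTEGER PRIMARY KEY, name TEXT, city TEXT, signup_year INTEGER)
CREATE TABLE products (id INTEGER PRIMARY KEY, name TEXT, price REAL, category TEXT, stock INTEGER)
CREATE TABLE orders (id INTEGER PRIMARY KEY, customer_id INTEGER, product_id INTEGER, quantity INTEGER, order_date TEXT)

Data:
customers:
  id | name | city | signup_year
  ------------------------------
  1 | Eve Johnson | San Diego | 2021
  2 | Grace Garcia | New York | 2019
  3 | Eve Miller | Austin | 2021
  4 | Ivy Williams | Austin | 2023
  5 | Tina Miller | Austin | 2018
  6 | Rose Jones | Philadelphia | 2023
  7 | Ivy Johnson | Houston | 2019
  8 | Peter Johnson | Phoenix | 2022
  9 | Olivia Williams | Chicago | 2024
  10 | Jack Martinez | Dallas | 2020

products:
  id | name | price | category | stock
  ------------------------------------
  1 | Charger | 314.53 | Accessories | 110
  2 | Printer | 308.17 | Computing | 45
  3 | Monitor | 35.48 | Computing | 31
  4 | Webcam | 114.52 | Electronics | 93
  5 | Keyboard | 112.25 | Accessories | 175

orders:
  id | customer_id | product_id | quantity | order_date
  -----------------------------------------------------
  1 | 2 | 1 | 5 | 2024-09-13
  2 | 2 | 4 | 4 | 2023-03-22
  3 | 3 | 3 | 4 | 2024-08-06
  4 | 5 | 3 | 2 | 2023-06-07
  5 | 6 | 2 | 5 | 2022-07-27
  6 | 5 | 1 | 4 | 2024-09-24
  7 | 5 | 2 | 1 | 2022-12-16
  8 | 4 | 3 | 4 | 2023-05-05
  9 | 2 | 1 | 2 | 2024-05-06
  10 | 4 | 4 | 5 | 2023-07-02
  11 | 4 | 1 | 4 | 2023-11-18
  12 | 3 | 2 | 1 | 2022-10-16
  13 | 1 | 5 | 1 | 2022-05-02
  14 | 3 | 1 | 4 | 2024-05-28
SELECT p.name, COUNT(*) AS n FROM orders c JOIN customers p ON c.customer_id = p.id GROUP BY p.id, p.name

Execution result:
name | n
Eve Johnson | 1
Grace Garcia | 3
Eve Miller | 3
Ivy Williams | 3
Tina Miller | 3
Rose Jones | 1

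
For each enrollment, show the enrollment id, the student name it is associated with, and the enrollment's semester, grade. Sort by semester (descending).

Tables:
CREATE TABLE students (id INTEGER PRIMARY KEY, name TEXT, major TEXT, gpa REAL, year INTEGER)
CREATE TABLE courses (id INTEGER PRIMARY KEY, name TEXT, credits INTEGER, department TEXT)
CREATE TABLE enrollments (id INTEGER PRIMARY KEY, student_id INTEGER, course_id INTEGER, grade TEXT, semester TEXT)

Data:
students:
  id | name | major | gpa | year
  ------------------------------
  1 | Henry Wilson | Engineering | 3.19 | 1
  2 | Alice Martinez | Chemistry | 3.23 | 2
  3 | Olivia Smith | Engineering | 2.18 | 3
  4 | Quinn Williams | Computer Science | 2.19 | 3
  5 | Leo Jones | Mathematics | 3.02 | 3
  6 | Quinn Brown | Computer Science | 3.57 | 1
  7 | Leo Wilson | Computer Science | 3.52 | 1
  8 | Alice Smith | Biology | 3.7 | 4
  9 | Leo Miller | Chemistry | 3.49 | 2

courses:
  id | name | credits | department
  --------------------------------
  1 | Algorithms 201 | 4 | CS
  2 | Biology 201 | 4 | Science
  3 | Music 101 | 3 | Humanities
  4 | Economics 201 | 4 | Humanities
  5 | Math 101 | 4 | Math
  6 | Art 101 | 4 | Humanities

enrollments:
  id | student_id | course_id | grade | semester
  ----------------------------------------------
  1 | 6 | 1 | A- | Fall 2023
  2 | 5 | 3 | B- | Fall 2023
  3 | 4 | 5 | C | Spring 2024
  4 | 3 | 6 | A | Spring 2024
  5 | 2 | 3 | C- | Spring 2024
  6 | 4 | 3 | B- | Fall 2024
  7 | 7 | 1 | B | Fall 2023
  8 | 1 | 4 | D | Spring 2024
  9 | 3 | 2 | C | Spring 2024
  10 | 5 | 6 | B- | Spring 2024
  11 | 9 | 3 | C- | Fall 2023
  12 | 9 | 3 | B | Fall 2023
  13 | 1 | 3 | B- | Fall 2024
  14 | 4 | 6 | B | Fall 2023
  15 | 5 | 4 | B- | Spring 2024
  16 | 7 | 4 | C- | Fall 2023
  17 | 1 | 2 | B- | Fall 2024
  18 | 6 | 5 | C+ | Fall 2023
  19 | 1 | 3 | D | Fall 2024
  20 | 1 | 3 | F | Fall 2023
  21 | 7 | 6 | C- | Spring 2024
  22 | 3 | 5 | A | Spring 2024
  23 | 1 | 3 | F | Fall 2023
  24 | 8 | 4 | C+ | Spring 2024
SELECT c.id, p.name AS student, c.semester, c.grade FROM enrollments c JOIN students p ON c.student_id = p.id ORDER BY c.semester DESC

Execution result:
id | student | semester | grade
3 | Quinn Williams | Spring 2024 | C
4 | Olivia Smith | Spring 2024 | A
5 | Alice Martinez | Spring 2024 | C-
8 | Henry Wilson | Spring 2024 | D
9 | Olivia Smith | Spring 2024 | C
10 | Leo Jones | Spring 2024 | B-
15 | Leo Jones | Spring 2024 | B-
21 | Leo Wilson | Spring 2024 | C-
22 | Olivia Smith | Spring 2024 | A
24 | Alice Smith | Spring 2024 | C+
6 | Quinn Williams | Fall 2024 | B-
13 | Henry Wilson | Fall 2024 | B-
17 | Henry Wilson | Fall 2024 | B-
19 | Henry Wilson | Fall 2024 | D
1 | Quinn Brown | Fall 2023 | A-
2 | Leo Jones | Fall 2023 | B-
7 | Leo Wilson | Fall 2023 | B
11 | Leo Miller | Fall 2023 | C-
12 | Leo Miller | Fall 2023 | B
14 | Quinn Williams | Fall 2023 | B
16 | Leo Wilson | Fall 2023 | C-
18 | Quinn Brown | Fall 2023 | C+
20 | Henry Wilson | Fall 2023 | F
23 | Henry Wilson | Fall 2023 | F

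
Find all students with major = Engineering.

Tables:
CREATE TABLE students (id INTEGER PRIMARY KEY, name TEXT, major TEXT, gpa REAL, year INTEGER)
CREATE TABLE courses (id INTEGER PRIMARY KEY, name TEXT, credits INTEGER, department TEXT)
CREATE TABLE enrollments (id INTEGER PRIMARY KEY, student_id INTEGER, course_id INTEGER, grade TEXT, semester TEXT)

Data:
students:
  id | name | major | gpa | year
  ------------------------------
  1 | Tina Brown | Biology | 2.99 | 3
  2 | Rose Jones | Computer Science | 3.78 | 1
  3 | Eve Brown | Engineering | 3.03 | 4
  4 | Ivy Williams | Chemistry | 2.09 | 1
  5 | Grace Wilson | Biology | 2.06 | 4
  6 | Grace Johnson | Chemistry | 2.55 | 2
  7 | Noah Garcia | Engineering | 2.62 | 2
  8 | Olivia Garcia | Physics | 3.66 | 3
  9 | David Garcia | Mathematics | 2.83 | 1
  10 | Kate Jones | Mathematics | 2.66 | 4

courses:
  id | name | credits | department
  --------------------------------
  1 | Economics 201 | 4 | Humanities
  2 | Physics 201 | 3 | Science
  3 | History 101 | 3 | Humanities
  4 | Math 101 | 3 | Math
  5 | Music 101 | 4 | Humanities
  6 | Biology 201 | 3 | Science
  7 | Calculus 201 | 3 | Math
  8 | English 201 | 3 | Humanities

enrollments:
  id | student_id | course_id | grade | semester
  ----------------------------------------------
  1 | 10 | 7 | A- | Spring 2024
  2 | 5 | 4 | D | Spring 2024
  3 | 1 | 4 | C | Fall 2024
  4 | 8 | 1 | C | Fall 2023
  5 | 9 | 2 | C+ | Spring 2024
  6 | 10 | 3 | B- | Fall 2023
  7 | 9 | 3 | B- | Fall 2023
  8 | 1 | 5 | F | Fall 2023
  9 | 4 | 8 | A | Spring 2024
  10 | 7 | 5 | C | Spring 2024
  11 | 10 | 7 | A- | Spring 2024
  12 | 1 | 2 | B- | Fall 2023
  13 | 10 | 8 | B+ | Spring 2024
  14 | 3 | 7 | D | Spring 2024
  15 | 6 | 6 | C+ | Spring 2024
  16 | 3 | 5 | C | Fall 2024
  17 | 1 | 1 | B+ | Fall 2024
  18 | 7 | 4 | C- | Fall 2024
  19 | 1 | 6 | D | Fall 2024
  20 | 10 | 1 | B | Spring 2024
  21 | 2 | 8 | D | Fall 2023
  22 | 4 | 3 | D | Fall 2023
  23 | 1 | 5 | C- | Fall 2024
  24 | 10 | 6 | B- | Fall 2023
SELECT name, major FROM students WHERE major = 'Engineering'

Execution result:
name | major
Eve Brown | Engineering
Noah Garcia | Engineering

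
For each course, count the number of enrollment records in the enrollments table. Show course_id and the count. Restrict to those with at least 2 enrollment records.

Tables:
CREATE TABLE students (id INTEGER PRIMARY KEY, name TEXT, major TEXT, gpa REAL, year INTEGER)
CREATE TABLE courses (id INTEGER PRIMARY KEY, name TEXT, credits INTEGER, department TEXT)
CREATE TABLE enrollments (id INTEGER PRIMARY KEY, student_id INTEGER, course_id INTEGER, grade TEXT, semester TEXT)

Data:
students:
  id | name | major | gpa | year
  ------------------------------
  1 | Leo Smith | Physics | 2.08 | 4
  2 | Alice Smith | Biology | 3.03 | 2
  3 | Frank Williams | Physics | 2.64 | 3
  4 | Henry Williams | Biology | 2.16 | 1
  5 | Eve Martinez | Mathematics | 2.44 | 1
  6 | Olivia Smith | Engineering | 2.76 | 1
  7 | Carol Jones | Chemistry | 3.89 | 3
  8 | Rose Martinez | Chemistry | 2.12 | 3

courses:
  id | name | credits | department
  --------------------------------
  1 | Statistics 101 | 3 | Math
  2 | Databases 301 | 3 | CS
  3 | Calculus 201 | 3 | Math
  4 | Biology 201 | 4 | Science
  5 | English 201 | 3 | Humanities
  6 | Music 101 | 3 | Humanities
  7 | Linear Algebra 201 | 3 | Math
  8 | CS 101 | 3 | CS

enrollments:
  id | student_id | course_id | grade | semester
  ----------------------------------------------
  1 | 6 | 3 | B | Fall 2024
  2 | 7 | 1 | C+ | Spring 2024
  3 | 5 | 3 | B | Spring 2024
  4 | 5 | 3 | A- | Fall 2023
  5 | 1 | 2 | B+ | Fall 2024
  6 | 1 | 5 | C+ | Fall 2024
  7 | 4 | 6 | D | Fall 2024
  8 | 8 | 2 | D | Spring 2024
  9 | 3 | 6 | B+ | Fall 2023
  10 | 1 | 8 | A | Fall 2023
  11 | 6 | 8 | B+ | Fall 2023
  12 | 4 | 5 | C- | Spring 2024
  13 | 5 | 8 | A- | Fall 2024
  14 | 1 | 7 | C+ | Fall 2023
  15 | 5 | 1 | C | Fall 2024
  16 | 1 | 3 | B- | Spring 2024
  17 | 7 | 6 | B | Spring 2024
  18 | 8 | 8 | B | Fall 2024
SELECT course_id, COUNT(*) AS enrollment_count FROM enrollments GROUP BY course_id HAVING COUNT(*) >= 2

Execution result:
course_id | enrollment_count
1 | 2
2 | 2
3 | 4
5 | 2
6 | 3
8 | 4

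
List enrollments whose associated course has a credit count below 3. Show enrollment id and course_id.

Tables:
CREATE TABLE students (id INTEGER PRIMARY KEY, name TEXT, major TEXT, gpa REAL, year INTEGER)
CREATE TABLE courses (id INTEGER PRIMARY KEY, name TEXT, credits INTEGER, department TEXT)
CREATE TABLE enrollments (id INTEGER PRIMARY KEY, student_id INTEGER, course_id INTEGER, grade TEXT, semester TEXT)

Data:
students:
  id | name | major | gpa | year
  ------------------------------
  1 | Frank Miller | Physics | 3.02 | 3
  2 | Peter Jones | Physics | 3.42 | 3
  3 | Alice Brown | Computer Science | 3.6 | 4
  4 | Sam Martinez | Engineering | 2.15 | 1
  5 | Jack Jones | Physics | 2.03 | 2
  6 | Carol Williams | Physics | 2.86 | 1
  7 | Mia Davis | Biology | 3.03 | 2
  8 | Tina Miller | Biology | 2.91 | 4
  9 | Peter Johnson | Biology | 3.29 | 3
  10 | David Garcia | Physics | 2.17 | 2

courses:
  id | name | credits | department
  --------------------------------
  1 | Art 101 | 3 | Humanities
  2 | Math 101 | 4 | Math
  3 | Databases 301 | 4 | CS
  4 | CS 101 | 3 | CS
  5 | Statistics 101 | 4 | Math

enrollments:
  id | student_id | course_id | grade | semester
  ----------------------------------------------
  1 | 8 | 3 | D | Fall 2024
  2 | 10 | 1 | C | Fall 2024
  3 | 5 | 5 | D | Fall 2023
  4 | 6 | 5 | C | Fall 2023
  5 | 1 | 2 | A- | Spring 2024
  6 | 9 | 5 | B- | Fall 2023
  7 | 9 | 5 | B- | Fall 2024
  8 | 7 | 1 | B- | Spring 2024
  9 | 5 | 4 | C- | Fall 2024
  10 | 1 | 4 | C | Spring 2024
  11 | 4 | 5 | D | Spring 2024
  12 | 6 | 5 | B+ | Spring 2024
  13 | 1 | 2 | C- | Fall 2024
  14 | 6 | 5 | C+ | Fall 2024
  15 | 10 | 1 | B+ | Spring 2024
SELECT id, course_id FROM enrollments WHERE course_id IN (SELECT id FROM courses WHERE credits < 3)

Execution result:
(no rows)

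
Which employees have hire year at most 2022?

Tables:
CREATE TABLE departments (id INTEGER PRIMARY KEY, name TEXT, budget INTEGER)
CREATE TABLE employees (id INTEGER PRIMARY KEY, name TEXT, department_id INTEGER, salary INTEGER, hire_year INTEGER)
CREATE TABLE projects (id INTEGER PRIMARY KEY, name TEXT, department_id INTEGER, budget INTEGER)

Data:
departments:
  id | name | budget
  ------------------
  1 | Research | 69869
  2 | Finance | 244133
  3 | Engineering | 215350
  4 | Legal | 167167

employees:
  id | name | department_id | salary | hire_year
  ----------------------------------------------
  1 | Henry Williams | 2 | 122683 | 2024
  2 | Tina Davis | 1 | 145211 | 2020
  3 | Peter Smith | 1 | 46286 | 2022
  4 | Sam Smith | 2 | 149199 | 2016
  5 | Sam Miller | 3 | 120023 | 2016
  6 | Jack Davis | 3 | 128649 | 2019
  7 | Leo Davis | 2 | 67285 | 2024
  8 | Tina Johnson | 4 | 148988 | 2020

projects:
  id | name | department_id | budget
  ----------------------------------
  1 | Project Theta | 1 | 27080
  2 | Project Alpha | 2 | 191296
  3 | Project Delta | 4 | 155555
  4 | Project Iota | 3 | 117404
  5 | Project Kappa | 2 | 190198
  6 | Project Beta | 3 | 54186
SELECT name, hire_year FROM employees WHERE hire_year <= 2022

Execution result:
name | hire_year
Tina Davis | 2020
Peter Smith | 2022
Sam Smith | 2016
Sam Miller | 2016
Jack Davis | 2019
Tina Johnson | 2020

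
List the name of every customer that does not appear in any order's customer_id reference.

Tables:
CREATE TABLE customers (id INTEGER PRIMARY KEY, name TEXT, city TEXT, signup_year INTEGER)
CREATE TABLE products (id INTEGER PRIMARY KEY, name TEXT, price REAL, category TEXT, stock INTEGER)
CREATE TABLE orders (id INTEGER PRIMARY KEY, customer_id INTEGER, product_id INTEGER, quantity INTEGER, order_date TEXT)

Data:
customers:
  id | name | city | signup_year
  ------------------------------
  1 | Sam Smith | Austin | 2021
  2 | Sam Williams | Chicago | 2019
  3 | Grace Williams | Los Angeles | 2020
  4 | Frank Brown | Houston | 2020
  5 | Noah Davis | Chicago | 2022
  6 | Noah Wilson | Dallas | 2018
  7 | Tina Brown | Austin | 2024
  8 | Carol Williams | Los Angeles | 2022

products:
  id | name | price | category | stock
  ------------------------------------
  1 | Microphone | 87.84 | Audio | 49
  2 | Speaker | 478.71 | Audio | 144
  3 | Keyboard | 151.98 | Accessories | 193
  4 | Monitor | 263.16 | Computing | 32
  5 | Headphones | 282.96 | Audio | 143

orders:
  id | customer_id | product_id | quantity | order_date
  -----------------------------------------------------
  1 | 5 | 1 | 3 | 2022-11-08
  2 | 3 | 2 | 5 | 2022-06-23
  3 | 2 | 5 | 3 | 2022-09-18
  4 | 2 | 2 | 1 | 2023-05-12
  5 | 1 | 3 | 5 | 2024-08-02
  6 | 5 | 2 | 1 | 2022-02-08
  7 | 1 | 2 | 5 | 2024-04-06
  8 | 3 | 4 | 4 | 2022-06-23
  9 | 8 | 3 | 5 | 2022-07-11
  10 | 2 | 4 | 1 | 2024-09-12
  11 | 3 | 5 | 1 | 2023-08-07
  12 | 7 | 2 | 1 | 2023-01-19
SELECT p.name FROM customers p LEFT JOIN orders c ON c.customer_id = p.id WHERE c.id IS NULL

Execution result:
name
Frank Brown
Noah Wilson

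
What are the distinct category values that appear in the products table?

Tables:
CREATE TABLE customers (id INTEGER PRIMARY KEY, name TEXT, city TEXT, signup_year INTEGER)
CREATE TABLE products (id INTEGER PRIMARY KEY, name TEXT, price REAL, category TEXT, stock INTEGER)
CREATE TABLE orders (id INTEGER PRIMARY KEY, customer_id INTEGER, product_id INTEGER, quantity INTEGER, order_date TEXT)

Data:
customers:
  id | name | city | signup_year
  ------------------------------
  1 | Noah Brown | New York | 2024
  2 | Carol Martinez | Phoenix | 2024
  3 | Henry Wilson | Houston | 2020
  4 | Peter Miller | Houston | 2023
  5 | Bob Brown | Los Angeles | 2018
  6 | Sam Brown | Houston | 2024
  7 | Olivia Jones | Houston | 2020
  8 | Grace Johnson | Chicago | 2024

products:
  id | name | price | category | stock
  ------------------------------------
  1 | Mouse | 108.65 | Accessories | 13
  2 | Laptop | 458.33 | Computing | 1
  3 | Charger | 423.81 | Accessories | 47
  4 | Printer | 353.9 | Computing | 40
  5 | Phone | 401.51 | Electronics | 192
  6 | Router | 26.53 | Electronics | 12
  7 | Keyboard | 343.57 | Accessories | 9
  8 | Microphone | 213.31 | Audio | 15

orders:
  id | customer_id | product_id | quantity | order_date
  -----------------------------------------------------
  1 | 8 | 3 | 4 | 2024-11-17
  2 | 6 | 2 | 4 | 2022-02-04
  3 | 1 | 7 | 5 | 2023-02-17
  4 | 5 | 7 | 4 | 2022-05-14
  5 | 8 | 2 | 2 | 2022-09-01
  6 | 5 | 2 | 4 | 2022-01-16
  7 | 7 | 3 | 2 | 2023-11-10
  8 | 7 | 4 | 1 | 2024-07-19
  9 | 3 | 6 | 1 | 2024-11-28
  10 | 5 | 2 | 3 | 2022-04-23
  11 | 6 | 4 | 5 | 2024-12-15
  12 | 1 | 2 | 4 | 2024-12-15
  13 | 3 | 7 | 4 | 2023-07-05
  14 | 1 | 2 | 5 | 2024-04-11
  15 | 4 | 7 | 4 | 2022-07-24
SELECT DISTINCT category FROM products

Execution result:
category
Accessories
Computing
Electronics
Audio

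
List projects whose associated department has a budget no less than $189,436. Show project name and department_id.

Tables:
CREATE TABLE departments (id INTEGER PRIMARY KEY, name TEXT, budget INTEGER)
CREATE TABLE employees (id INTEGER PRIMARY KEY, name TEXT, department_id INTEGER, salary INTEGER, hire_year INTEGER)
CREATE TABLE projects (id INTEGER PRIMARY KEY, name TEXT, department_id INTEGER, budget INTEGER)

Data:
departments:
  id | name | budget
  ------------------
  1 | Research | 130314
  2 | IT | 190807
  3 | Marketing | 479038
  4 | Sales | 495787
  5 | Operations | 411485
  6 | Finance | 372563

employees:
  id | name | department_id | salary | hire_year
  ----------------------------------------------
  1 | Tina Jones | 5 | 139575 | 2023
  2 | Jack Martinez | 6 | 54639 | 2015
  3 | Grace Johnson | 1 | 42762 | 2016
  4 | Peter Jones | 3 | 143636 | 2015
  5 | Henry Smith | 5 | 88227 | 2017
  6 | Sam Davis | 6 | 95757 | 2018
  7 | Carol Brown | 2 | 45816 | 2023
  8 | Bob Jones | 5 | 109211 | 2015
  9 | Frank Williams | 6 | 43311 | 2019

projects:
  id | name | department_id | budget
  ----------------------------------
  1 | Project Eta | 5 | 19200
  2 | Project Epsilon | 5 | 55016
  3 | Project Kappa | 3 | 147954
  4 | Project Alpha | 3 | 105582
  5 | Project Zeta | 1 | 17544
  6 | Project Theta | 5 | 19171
SELECT name, department_id FROM projects WHERE department_id IN (SELECT id FROM departments WHERE budget >= 189436)

Execution result:
name | department_id
Project Eta | 5
Project Epsilon | 5
Project Kappa | 3
Project Alpha | 3
Project Theta | 5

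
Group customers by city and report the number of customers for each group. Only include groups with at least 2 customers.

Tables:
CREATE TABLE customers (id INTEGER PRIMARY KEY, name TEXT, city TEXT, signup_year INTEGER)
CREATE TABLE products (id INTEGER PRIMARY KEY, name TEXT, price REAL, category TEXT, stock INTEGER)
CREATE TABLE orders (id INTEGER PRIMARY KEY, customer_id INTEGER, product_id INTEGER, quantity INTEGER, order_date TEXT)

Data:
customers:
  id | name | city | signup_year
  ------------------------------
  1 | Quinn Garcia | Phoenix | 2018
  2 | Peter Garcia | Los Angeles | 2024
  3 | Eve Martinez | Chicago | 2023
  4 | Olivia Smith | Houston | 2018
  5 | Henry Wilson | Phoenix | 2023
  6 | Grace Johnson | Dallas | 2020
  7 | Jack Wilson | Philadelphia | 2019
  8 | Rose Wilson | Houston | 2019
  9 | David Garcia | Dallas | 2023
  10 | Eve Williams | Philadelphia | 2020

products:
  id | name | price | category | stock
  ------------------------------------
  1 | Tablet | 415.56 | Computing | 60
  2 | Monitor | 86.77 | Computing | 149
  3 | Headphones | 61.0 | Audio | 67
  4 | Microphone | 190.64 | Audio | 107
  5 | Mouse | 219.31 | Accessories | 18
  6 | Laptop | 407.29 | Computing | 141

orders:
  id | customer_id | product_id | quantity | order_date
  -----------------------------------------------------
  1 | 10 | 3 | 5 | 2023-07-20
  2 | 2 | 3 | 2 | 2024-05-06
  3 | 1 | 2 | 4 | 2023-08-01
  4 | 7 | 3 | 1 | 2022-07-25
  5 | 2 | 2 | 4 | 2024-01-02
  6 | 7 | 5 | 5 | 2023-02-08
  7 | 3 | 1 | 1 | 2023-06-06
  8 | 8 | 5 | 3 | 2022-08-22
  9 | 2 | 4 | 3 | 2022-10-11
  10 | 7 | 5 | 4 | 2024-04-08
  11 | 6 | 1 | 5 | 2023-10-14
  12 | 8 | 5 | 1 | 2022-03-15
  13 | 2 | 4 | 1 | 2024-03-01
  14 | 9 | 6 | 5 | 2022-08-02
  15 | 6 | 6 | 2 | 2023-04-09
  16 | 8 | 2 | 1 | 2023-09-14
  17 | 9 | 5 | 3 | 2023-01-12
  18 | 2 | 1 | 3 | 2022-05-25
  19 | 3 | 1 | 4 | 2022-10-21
SELECT city, COUNT(*) AS n FROM customers GROUP BY city HAVING COUNT(*) >= 2

Execution result:
city | n
Dallas | 2
Houston | 2
Philadelphia | 2
Phoenix | 2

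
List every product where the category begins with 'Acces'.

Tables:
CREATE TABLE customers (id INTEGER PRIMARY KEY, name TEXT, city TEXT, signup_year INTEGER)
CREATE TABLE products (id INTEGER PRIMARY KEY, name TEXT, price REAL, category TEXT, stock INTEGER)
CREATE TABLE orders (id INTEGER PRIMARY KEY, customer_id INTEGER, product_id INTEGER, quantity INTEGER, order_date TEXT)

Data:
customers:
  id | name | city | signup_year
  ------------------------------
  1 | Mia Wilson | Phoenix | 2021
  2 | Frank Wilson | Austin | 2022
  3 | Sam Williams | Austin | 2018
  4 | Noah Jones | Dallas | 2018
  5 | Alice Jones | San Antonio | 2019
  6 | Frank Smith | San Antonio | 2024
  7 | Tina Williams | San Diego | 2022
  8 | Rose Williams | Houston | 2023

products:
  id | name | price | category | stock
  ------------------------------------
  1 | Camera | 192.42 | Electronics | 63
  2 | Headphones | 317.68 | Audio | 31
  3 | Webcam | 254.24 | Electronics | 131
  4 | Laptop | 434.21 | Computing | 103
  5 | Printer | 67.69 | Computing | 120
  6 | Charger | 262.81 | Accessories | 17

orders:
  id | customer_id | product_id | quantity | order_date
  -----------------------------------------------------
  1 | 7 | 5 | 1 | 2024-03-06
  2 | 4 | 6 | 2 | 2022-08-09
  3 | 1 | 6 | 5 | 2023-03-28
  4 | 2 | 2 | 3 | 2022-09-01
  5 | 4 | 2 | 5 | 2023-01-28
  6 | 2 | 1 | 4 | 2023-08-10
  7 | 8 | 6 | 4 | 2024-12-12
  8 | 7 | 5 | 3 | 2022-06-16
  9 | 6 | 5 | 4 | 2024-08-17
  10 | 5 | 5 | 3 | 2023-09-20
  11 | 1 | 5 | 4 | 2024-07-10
SELECT name, category FROM products WHERE category LIKE 'Acces%'

Execution result:
name | category
Charger | Accessories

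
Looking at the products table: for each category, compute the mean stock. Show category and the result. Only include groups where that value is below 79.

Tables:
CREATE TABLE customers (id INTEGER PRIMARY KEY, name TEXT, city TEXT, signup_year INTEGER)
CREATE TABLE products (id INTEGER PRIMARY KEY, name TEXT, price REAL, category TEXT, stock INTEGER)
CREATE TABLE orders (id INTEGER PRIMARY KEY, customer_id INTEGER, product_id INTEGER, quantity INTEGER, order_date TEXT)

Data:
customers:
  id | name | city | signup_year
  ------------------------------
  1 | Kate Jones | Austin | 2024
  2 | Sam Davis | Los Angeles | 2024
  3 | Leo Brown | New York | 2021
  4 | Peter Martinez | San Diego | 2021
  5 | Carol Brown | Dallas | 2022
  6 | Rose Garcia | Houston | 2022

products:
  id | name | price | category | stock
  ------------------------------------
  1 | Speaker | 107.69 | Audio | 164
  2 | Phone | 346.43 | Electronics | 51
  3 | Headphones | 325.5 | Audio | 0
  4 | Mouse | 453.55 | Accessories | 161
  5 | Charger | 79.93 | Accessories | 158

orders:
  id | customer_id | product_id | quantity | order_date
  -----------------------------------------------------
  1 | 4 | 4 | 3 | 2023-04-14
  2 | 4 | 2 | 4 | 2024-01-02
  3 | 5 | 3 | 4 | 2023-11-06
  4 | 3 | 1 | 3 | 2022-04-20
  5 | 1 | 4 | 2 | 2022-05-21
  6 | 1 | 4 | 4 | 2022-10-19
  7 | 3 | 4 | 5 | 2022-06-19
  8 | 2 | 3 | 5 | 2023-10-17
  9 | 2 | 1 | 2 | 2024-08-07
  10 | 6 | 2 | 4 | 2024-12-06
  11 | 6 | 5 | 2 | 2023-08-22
SELECT category, AVG(stock) AS avg_stock FROM products GROUP BY category HAVING AVG(stock) < 79

Execution result:
category | avg_stock
Electronics | 51.00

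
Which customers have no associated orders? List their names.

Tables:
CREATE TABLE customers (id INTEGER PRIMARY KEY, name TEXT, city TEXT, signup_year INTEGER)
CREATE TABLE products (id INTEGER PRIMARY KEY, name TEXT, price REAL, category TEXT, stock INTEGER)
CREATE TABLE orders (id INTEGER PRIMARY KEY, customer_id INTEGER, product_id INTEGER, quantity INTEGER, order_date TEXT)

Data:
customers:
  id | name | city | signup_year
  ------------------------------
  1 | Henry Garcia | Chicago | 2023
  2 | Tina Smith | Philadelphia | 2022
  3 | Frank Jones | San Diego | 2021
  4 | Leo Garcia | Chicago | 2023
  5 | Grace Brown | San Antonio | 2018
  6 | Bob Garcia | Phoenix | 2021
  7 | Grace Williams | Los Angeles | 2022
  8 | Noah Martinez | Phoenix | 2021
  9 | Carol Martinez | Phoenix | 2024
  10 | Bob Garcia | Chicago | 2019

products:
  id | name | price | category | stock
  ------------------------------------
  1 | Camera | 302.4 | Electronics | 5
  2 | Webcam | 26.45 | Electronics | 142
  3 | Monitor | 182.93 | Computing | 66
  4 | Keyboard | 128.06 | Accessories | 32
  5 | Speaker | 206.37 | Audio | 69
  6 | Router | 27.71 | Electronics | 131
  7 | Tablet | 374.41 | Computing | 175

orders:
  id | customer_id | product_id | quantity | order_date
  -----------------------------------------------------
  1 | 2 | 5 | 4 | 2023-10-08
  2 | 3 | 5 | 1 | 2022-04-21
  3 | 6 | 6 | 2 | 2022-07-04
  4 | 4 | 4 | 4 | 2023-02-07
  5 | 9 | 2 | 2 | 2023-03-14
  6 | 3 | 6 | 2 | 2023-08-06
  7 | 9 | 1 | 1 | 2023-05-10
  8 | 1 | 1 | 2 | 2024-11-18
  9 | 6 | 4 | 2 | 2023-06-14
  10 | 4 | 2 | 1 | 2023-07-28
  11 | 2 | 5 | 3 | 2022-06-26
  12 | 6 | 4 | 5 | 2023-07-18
SELECT p.name FROM customers p LEFT JOIN orders c ON c.customer_id = p.id WHERE c.id IS NULL

Execution result:
name
Grace Brown
Grace Williams
Noah Martinez
Bob Garcia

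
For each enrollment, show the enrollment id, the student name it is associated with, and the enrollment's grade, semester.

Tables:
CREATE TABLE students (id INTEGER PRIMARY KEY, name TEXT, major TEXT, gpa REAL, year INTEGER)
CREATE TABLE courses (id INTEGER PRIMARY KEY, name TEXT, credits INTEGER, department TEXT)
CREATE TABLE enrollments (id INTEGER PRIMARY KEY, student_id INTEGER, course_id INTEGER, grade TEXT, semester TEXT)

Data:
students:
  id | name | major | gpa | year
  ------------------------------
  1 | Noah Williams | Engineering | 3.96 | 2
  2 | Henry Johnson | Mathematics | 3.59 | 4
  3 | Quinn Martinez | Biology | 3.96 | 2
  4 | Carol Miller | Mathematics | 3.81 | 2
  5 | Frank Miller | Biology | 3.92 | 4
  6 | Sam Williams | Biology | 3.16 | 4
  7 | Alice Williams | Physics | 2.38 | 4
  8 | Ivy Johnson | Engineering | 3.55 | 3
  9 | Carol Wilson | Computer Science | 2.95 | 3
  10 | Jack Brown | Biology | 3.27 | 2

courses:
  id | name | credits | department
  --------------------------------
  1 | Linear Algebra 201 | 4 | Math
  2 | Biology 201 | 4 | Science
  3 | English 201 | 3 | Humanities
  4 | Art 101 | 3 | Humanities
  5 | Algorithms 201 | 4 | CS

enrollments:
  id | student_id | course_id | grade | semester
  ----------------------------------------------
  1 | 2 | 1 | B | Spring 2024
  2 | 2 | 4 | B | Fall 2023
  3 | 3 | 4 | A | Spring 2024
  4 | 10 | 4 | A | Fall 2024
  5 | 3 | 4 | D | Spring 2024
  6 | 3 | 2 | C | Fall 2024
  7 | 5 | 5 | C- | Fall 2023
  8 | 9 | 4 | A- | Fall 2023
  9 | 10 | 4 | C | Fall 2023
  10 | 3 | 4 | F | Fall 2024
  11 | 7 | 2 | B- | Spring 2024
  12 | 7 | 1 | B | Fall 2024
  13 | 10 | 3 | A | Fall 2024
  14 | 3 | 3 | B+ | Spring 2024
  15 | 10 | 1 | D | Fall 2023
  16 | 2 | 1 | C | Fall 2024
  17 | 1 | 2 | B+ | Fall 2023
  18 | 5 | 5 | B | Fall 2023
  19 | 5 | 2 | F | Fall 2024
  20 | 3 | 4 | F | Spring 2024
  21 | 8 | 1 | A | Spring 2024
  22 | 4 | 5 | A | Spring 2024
SELECT c.id, p.name AS student, c.grade, c.semester FROM enrollments c JOIN students p ON c.student_id = p.id

Execution result:
id | student | grade | semester
1 | Henry Johnson | B | Spring 2024
2 | Henry Johnson | B | Fall 2023
3 | Quinn Martinez | A | Spring 2024
4 | Jack Brown | A | Fall 2024
5 | Quinn Martinez | D | Spring 2024
6 | Quinn Martinez | C | Fall 2024
7 | Frank Miller | C- | Fall 2023
8 | Carol Wilson | A- | Fall 2023
9 | Jack Brown | C | Fall 2023
10 | Quinn Martinez | F | Fall 2024
11 | Alice Williams | B- | Spring 2024
12 | Alice Williams | B | Fall 2024
13 | Jack Brown | A | Fall 2024
14 | Quinn Martinez | B+ | Spring 2024
15 | Jack Brown | D | Fall 2023
16 | Henry Johnson | C | Fall 2024
17 | Noah Williams | B+ | Fall 2023
18 | Frank Miller | B | Fall 2023
19 | Frank Miller | F | Fall 2024
20 | Quinn Martinez | F | Spring 2024
21 | Ivy Johnson | A | Spring 2024
22 | Carol Miller | A | Spring 2024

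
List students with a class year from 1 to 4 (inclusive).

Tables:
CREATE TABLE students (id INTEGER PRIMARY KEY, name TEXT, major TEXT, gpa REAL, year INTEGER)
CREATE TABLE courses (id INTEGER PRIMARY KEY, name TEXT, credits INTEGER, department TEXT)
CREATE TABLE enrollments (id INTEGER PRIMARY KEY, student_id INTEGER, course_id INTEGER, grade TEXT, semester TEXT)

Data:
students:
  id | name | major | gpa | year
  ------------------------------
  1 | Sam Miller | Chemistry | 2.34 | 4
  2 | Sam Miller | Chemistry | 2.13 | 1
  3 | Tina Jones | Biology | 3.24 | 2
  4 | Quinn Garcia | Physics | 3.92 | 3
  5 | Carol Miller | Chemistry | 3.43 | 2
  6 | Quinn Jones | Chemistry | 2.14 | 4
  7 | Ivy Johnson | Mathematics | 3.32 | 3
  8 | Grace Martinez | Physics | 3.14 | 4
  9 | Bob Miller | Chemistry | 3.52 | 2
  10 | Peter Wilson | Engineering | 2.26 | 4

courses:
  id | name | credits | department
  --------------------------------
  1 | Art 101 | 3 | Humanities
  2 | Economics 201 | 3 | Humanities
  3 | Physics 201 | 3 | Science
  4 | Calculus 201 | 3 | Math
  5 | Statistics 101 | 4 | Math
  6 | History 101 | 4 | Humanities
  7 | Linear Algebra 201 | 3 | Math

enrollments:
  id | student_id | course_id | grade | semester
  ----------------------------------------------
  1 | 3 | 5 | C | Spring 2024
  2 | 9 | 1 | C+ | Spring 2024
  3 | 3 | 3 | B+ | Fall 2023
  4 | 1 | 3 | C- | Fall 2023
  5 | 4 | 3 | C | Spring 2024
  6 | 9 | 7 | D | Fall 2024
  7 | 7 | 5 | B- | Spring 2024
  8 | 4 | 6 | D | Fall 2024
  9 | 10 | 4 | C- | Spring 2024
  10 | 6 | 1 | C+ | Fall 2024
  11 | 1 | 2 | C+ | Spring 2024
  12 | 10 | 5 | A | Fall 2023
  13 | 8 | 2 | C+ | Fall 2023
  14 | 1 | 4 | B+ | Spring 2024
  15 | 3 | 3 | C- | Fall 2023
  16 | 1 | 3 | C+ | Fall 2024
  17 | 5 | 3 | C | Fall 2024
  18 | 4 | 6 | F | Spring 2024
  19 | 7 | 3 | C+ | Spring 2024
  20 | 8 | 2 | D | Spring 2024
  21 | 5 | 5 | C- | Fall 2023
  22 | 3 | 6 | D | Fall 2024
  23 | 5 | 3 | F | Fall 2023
SELECT name, year FROM students WHERE year BETWEEN 1 AND 4

Execution result:
name | year
Sam Miller | 4
Sam Miller | 1
Tina Jones | 2
Quinn Garcia | 3
Carol Miller | 2
Quinn Jones | 4
Ivy Johnson | 3
Grace Martinez | 4
Bob Miller | 2
Peter Wilson | 4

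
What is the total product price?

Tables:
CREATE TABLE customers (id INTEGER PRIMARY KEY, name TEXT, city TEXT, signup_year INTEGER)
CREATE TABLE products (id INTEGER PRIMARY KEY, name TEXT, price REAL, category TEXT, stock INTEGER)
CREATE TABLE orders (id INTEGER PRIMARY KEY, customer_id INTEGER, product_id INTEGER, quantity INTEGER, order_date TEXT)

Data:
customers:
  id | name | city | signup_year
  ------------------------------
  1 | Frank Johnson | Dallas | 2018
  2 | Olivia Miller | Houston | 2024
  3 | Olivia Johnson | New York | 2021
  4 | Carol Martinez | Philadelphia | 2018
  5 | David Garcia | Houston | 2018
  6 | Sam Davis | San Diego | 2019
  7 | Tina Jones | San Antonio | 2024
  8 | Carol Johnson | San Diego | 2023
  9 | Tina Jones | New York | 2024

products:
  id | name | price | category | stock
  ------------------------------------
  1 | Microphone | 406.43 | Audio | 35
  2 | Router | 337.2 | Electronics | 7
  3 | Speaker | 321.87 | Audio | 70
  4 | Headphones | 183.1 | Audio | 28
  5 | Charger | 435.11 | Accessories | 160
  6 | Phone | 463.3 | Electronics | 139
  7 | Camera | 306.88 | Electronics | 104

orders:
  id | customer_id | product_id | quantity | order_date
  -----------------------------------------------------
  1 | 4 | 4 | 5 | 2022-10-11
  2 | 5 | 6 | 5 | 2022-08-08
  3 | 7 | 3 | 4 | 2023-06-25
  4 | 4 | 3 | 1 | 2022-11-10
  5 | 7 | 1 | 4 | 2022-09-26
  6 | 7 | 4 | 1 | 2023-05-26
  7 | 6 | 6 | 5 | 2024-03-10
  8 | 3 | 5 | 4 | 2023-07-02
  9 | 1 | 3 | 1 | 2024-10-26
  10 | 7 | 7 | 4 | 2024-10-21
SELECT SUM(price) FROM products

Execution result:
2453.89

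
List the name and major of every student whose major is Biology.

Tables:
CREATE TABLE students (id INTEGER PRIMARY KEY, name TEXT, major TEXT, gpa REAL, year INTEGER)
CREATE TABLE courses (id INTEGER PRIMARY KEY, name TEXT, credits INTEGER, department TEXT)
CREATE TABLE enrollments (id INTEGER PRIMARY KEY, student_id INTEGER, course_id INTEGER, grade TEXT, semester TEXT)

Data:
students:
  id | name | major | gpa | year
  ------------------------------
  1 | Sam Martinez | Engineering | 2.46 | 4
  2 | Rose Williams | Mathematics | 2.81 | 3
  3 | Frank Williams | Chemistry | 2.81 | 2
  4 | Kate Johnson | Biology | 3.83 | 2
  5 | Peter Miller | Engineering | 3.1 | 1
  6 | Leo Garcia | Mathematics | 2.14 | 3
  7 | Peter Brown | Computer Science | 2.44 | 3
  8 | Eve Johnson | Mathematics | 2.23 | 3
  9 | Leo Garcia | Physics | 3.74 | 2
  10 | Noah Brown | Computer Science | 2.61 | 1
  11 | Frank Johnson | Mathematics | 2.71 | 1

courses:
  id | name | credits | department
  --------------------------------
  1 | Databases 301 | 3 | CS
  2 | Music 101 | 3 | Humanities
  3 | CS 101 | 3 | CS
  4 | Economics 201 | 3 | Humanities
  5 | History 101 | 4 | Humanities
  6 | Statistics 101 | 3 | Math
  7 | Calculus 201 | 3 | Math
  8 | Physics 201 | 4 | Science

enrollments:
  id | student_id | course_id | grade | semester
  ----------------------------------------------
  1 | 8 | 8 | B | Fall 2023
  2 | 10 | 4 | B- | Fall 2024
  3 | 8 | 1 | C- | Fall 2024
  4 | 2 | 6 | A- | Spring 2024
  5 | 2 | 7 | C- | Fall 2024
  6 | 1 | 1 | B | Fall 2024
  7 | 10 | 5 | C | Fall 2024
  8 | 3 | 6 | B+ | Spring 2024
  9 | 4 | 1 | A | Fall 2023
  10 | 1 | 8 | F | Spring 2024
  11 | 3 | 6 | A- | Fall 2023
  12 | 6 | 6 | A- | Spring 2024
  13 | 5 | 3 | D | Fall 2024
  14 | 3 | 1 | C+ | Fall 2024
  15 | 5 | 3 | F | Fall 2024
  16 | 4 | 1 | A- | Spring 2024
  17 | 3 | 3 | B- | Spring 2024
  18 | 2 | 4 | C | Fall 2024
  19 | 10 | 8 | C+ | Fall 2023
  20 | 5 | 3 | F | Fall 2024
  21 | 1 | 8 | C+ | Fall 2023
SELECT name, major FROM students WHERE major = 'Biology'

Execution result:
name | major
Kate Johnson | Biology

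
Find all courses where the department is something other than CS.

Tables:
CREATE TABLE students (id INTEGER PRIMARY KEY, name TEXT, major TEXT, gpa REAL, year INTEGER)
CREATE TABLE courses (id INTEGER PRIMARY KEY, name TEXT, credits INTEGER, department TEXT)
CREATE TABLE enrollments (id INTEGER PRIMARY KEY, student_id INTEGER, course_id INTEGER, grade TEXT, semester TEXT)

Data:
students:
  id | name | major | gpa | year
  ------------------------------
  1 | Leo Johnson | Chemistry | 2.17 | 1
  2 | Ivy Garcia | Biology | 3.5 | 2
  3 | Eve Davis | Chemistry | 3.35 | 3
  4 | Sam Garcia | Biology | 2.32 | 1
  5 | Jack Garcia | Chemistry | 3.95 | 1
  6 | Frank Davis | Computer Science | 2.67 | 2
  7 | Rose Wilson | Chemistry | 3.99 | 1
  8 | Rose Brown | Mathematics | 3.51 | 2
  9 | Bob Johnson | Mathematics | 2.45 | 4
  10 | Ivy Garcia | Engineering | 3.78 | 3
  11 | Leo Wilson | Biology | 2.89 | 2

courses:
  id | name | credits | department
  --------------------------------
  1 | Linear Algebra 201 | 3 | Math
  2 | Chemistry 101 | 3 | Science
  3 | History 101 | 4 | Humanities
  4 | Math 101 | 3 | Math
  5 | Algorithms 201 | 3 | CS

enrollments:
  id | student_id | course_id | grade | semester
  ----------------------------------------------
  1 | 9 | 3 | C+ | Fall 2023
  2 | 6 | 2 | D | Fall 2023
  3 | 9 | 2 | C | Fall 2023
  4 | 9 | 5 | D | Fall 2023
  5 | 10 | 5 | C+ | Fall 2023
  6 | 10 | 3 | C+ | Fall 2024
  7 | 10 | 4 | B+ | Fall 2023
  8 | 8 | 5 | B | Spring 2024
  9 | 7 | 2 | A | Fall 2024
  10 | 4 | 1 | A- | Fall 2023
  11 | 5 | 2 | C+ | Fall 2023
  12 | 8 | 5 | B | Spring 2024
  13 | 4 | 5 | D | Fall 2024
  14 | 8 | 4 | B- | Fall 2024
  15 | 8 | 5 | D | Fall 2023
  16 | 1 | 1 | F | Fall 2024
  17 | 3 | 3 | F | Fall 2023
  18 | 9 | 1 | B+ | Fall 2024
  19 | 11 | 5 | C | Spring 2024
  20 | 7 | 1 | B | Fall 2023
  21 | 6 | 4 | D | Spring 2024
SELECT name, department FROM courses WHERE department <> 'CS'

Execution result:
name | department
Linear Algebra 201 | Math
Chemistry 101 | Science
History 101 | Humanities
Math 101 | Math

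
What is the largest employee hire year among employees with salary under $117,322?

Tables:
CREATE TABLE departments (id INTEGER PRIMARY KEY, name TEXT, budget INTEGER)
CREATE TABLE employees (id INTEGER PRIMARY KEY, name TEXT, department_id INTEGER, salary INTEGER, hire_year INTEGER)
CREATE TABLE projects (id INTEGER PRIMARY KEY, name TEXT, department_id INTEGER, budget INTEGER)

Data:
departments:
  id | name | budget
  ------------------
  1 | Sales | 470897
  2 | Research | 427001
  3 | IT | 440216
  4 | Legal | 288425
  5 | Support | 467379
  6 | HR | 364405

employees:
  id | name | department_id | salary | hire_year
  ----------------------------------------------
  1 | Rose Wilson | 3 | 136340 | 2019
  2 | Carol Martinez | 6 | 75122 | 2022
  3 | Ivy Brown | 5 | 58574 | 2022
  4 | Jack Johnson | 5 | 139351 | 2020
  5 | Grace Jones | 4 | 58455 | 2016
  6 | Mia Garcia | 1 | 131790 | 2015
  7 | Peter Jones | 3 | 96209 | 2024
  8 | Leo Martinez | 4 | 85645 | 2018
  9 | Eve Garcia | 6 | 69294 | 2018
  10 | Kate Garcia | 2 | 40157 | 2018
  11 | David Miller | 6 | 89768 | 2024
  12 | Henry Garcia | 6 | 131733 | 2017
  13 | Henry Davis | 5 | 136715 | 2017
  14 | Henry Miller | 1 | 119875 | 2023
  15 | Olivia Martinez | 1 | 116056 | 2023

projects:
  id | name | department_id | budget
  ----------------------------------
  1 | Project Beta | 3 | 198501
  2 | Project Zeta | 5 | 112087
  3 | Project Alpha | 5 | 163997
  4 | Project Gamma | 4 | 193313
SELECT MAX(hire_year) FROM employees WHERE salary < 117322

Execution result:
2024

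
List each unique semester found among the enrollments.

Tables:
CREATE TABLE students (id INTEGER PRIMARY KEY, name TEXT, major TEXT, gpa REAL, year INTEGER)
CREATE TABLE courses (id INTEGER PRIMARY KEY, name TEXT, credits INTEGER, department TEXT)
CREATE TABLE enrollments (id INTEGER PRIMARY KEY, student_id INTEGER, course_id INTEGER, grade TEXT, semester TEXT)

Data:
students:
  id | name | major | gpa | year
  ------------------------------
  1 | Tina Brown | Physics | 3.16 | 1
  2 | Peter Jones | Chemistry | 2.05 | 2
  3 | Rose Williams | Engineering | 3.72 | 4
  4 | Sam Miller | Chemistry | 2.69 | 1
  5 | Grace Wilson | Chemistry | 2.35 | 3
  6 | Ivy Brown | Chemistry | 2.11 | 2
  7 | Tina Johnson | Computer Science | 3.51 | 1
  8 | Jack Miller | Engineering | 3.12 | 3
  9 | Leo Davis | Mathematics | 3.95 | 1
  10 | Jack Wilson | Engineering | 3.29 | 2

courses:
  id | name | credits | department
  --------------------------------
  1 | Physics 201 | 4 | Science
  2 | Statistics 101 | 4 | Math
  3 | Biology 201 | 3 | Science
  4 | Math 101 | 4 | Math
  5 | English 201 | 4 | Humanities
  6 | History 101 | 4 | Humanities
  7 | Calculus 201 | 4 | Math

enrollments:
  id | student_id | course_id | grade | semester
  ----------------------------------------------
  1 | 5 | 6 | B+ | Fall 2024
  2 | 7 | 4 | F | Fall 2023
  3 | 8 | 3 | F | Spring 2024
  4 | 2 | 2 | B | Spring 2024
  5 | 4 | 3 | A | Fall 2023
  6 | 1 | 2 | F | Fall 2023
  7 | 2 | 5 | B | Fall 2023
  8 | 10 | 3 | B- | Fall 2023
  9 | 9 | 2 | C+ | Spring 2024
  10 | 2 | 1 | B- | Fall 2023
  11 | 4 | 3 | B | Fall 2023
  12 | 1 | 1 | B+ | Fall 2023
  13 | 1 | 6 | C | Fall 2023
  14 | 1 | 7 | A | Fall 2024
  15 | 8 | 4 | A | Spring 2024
SELECT DISTINCT semester FROM enrollments

Execution result:
semester
Fall 2024
Fall 2023
Spring 2024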